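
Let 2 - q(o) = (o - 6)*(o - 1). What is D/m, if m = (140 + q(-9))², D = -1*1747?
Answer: -1747/64 ≈ -27.297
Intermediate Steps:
D = -1747
q(o) = 2 - (-1 + o)*(-6 + o) (q(o) = 2 - (o - 6)*(o - 1) = 2 - (-6 + o)*(-1 + o) = 2 - (-1 + o)*(-6 + o))
m = 64 (m = (140 + (-4 - 1*(-9)² + 7*(-9)))² = (140 + (-4 - 1*81 - 63))² = (140 + (-4 - 81 - 63))² = (140 - 148)² = (-8)² = 64)
D/m = -1747/64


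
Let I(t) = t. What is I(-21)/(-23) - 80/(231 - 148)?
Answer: -97/1909 ≈ -0.050812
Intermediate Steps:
I(-21)/(-23) - 80/(231 - 148) = -21/(-23) - 80/(231 - 148) = -21*(-1/23) - 80/83 = 21/23 - 80*1/83 = 21/23 - 80/83 = -97/1909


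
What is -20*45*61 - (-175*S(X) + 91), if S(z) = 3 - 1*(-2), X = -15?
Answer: -54116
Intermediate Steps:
S(z) = 5 (S(z) = 3 + 2 = 5)
-20*45*61 - (-175*S(X) + 91) = -20*45*61 - (-175*5 + 91) = -900*61 - (-875 + 91) = -54900 - 1*(-784) = -54900 + 784 = -54116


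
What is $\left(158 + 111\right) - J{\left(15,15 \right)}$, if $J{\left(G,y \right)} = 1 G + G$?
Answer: $239$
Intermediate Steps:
$J{\left(G,y \right)} = 2 G$ ($J{\left(G,y \right)} = G + G = 2 G$)
$\left(158 + 111\right) - J{\left(15,15 \right)} = \left(158 + 111\right) - 2 \cdot 15 = 269 - 30 = 239$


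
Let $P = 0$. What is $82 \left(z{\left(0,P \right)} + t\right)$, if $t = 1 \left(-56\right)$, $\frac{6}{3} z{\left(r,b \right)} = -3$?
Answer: $-4715$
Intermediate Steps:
$z{\left(r,b \right)} = - \frac{3}{2}$ ($z{\left(r,b \right)} = \frac{1}{2} \left(-3\right) = - \frac{3}{2}$)
$t = -56$
$82 \left(z{\left(0,P \right)} + t\right) = 82 \left(- \frac{3}{2} - 56\right) = 82 \left(- \frac{115}{2}\right) = -4715$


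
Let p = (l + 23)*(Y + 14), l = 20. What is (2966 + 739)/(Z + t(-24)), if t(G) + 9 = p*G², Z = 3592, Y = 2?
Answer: 3705/399871 ≈ 0.0092655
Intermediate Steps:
p = 688 (p = (20 + 23)*(2 + 14) = 43*16 = 688)
t(G) = -9 + 688*G²
(2966 + 739)/(Z + t(-24)) = (2966 + 739)/(3592 + (-9 + 688*(-24)²)) = 3705/(3592 + (-9 + 688*576)) = 3705/(3592 + (-9 + 396288)) = 3705/(3592 + 396279) = 3705/399871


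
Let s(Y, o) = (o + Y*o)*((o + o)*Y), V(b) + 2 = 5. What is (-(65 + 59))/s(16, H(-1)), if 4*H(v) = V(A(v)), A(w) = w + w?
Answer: -62/153 ≈ -0.40523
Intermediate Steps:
A(w) = 2*w
V(b) = 3 (V(b) = -2 + 5 = 3)
H(v) = ¾ (H(v) = (¼)*3 = ¾)
s(Y, o) = 2*Y*o*(o + Y*o) (s(Y, o) = (o + Y*o)*((2*o)*Y) = (o + Y*o)*(2*Y*o) = 2*Y*o*(o + Y*o))
(-(65 + 59))/s(16, H(-1)) = (-(65 + 59))/((2*16*(¾)²*(1 + 16))) = (-1*124)/((2*16*(9/16)*17)) = -124/306 = -124*1/306 = -62/153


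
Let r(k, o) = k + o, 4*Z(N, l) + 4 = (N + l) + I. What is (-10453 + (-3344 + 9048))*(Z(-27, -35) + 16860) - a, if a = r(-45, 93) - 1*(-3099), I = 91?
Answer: -320403873/4 ≈ -8.0101e+7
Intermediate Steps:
Z(N, l) = 87/4 + N/4 + l/4 (Z(N, l) = -1 + ((N + l) + 91)/4 = -1 + (91 + N + l)/4 = -1 + (91/4 + N/4 + l/4) = 87/4 + N/4 + l/4)
a = 3147 (a = (-45 + 93) - 1*(-3099) = 48 + 3099 = 3147)
(-10453 + (-3344 + 9048))*(Z(-27, -35) + 16860) - a = (-10453 + (-3344 + 9048))*((87/4 + (¼)*(-27) + (¼)*(-35)) + 16860) - 1*3147 = (-10453 + 5704)*((87/4 - 27/4 - 35/4) + 16860) - 3147 = -4749*(25/4 + 16860) - 3147 = -4749*67465/4 - 3147 = -320391285/4 - 3147 = -320403873/4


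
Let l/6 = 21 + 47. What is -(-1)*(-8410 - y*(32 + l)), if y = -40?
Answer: 9190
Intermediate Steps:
l = 408 (l = 6*(21 + 47) = 6*68 = 408)
-(-1)*(-8410 - y*(32 + l)) = -(-1)*(-8410 - (-40)*(32 + 408)) = -(-1)*(-8410 - (-40)*440) = -(-1)*(-8410 - 1*(-17600)) = -(-1)*(-8410 + 17600) = -(-1)*9190 = -1*(-9190) = 9190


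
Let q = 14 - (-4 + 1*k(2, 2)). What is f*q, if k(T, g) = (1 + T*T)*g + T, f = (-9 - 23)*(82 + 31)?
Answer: -21696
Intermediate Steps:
f = -3616 (f = -32*113 = -3616)
k(T, g) = T + g*(1 + T²) (k(T, g) = (1 + T²)*g + T = g*(1 + T²) + T = T + g*(1 + T²))
q = 6 (q = 14 - (-4 + 1*(2 + 2 + 2*2²)) = 14 - (-4 + 1*(2 + 2 + 2*4)) = 14 - (-4 + 1*(2 + 2 + 8)) = 14 - (-4 + 1*12) = 14 - (-4 + 12) = 14 - 1*8 = 14 - 8 = 6)
f*q = -3616*6 = -21696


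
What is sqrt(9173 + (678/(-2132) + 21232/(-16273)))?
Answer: sqrt(2759841978114317590)/17347018 ≈ 95.767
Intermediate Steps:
sqrt(9173 + (678/(-2132) + 21232/(-16273))) = sqrt(9173 + (678*(-1/2132) + 21232*(-1/16273))) = sqrt(9173 + (-339/1066 - 21232/16273)) = sqrt(9173 - 28149859/17347018) = sqrt(159096046255/17347018) = sqrt(2759841978114317590)/17347018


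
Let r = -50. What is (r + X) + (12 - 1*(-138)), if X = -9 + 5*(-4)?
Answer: 71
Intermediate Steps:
X = -29 (X = -9 - 20 = -29)
(r + X) + (12 - 1*(-138)) = (-50 - 29) + (12 - 1*(-138)) = -79 + (12 + 138) = -79 + 150 = 71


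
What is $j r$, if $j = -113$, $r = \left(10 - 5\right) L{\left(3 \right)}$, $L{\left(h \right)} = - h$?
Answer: $1695$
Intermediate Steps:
$r = -15$ ($r = \left(10 - 5\right) \left(\left(-1\right) 3\right) = 5 \left(-3\right) = -15$)
$j r = \left(-113\right) \left(-15\right) = 1695$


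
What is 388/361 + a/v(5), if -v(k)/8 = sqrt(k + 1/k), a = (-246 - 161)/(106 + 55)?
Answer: 388/361 + 407*sqrt(130)/33488 ≈ 1.2134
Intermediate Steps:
a = -407/161 ≈ -2.5280
v(k) = -8*sqrt(k + 1/k)
388/361 + a/v(5) = 388/361 - 407*(-1/(8*sqrt(5 + 1/5)))/161 = 388*(1/361) - 407*(-1/(8*sqrt(5 + 1/5)))/161 = 388/361 - 407*(-sqrt(130)/208)/161 = 388/361 - (-407)*sqrt(130)/33488 = 388/361 + 407*sqrt(130)/33488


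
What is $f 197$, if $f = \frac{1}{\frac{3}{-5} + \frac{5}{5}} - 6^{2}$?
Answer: $- \frac{13199}{2} \approx -6599.5$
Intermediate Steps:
$f = - \frac{67}{2}$ ($f = \frac{1}{3 \left(- \frac{1}{5}\right) + 5 \cdot \frac{1}{5}} - 36 = \frac{1}{- \frac{3}{5} + 1} - 36 = \frac{1}{\frac{2}{5}} - 36 = \frac{5}{2} - 36 = - \frac{67}{2} \approx -33.5$)
$f 197 = \left(- \frac{67}{2}\right) 197 = - \frac{13199}{2}$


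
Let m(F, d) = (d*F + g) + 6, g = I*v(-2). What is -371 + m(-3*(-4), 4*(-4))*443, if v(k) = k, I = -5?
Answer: -78339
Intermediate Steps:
g = 10 (g = -5*(-2) = 10)
m(F, d) = 16 + F*d (m(F, d) = (d*F + 10) + 6 = (F*d + 10) + 6 = (10 + F*d) + 6 = 16 + F*d)
-371 + m(-3*(-4), 4*(-4))*443 = -371 + (16 + (-3*(-4))*(4*(-4)))*443 = -371 + (16 + 12*(-16))*443 = -371 + (16 - 192)*443 = -371 - 176*443 = -371 - 77968 = -78339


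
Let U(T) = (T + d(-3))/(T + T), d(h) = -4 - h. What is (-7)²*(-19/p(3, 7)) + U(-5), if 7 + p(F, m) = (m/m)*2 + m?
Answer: -4649/10 ≈ -464.90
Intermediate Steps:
p(F, m) = -5 + m (p(F, m) = -7 + ((m/m)*2 + m) = -7 + (1*2 + m) = -7 + (2 + m) = -5 + m)
U(T) = (-1 + T)/(2*T) (U(T) = (T + (-4 - 1*(-3)))/(T + T) = (T + (-4 + 3))/((2*T)) = (T - 1)*(1/(2*T)) = (-1 + T)*(1/(2*T)) = (-1 + T)/(2*T))
(-7)²*(-19/p(3, 7)) + U(-5) = (-7)²*(-19/(-5 + 7)) + (½)*(-1 - 5)/(-5) = 49*(-19/2) + (½)*(-⅕)*(-6) = 49*(-19*½) + ⅗ = 49*(-19/2) + ⅗ = -931/2 + ⅗ = -4649/10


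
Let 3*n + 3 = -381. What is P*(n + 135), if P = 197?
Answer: 1379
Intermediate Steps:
n = -128 (n = -1 + (⅓)*(-381) = -1 - 127 = -128)
P*(n + 135) = 197*(-128 + 135) = 197*7 = 1379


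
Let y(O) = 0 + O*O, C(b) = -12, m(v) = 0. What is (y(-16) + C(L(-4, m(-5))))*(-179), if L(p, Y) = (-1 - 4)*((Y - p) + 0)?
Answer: -43676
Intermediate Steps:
L(p, Y) = -5*Y + 5*p (L(p, Y) = -5*(Y - p) = -5*Y + 5*p)
y(O) = O² (y(O) = 0 + O² = O²)
(y(-16) + C(L(-4, m(-5))))*(-179) = ((-16)² - 12)*(-179) = (256 - 12)*(-179) = 244*(-179) = -43676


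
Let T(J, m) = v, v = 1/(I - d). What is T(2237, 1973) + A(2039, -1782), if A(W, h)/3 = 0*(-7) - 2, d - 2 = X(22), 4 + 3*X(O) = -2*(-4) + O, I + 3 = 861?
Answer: -15249/2542 ≈ -5.9988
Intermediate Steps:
I = 858 (I = -3 + 861 = 858)
X(O) = 4/3 + O/3 (X(O) = -4/3 + (-2*(-4) + O)/3 = -4/3 + (8 + O)/3 = -4/3 + (8/3 + O/3) = 4/3 + O/3)
d = 32/3 (d = 2 + (4/3 + (1/3)*22) = 2 + (4/3 + 22/3) = 2 + 26/3 = 32/3 ≈ 10.667)
A(W, h) = -6 (A(W, h) = 3*(0*(-7) - 2) = 3*(0 - 2) = 3*(-2) = -6)
v = 3/2542 (v = 1/(858 - 1*32/3) = 1/(858 - 32/3) = 1/(2542/3) = 3/2542 ≈ 0.0011802)
T(J, m) = 3/2542
T(2237, 1973) + A(2039, -1782) = 3/2542 - 6 = -15249/2542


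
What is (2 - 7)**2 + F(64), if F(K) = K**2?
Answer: 4121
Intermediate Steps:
(2 - 7)**2 + F(64) = (2 - 7)**2 + 64**2 = (-5)**2 + 4096 = 25 + 4096 = 4121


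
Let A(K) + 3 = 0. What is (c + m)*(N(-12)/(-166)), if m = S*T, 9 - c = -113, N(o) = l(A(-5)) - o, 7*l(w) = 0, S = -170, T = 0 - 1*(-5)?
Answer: 4368/83 ≈ 52.627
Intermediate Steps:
T = 5 (T = 0 + 5 = 5)
A(K) = -3 (A(K) = -3 + 0 = -3)
l(w) = 0 (l(w) = (1/7)*0 = 0)
N(o) = -o (N(o) = 0 - o = -o)
c = 122 (c = 9 - 1*(-113) = 9 + 113 = 122)
m = -850 (m = -170*5 = -850)
(c + m)*(N(-12)/(-166)) = (122 - 850)*(-1*(-12)/(-166)) = -8736*(-1)/166 = -728*(-6/83) = 4368/83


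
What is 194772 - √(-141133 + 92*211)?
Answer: 194772 - I*√121721 ≈ 1.9477e+5 - 348.89*I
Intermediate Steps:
194772 - √(-141133 + 92*211) = 194772 - √(-141133 + 19412) = 194772 - √(-121721) = 194772 - I*√121721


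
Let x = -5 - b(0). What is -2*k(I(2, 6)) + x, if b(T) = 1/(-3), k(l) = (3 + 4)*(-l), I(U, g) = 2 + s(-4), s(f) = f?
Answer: -98/3 ≈ -32.667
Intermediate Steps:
I(U, g) = -2 (I(U, g) = 2 - 4 = -2)
k(l) = -7*l (k(l) = 7*(-l) = -7*l)
b(T) = -⅓
x = -14/3 (x = -5 - 1*(-⅓) = -5 + ⅓ = -14/3 ≈ -4.6667)
-2*k(I(2, 6)) + x = -(-14)*(-2) - 14/3 = -2*14 - 14/3 = -28 - 14/3 = -98/3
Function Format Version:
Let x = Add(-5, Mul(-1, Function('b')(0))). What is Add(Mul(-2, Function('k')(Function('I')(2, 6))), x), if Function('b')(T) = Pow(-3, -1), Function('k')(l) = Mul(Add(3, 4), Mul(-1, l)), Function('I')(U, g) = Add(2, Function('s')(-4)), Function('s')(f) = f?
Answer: Rational(-98, 3) ≈ -32.667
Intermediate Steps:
Function('I')(U, g) = -2 (Function('I')(U, g) = Add(2, -4) = -2)
Function('k')(l) = Mul(-7, l) (Function('k')(l) = Mul(7, Mul(-1, l)) = Mul(-7, l))
Function('b')(T) = Rational(-1, 3)
x = Rational(-14, 3) (x = Add(-5, Mul(-1, Rational(-1, 3))) = Add(-5, Rational(1, 3)) = Rational(-14, 3) ≈ -4.6667)
Add(Mul(-2, Function('k')(Function('I')(2, 6))), x) = Add(Mul(-2, Mul(-7, -2)), Rational(-14, 3)) = Add(Mul(-2, 14), Rational(-14, 3)) = Add(-28, Rational(-14, 3)) = Rational(-98, 3)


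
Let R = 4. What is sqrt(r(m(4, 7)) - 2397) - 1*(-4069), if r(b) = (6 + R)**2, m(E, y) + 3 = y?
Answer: 4069 + I*sqrt(2297) ≈ 4069.0 + 47.927*I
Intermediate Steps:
m(E, y) = -3 + y
r(b) = 100 (r(b) = (6 + 4)**2 = 10**2 = 100)
sqrt(r(m(4, 7)) - 2397) - 1*(-4069) = sqrt(100 - 2397) - 1*(-4069) = sqrt(-2297) + 4069 = I*sqrt(2297) + 4069 = 4069 + I*sqrt(2297)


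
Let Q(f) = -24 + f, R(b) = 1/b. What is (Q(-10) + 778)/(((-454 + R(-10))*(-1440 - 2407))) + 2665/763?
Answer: 46561166675/13329020201 ≈ 3.4932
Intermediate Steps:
(Q(-10) + 778)/(((-454 + R(-10))*(-1440 - 2407))) + 2665/763 = ((-24 - 10) + 778)/(((-454 + 1/(-10))*(-1440 - 2407))) + 2665/763 = (-34 + 778)/(((-454 - 1/10)*(-3847))) + 2665*(1/763) = 744/((-4541/10*(-3847))) + 2665/763 = 744/(17469227/10) + 2665/763 = 744*(10/17469227) + 2665/763 = 7440/17469227 + 2665/763 = 46561166675/13329020201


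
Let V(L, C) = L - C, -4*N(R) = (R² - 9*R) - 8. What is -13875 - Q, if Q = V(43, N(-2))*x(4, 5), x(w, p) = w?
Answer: -14061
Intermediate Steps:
N(R) = 2 - R²/4 + 9*R/4 (N(R) = -((R² - 9*R) - 8)/4 = -(-8 + R² - 9*R)/4 = 2 - R²/4 + 9*R/4)
Q = 186 (Q = (43 - (2 - ¼*(-2)² + (9/4)*(-2)))*4 = (43 - (2 - ¼*4 - 9/2))*4 = (43 - (2 - 1 - 9/2))*4 = (43 - 1*(-7/2))*4 = (43 + 7/2)*4 = (93/2)*4 = 186)
-13875 - Q = -13875 - 1*186 = -13875 - 186 = -14061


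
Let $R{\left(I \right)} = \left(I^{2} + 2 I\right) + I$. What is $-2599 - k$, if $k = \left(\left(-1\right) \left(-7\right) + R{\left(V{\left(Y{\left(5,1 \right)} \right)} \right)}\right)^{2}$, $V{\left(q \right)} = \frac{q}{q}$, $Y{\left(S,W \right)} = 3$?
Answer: $-2720$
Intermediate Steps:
$V{\left(q \right)} = 1$
$R{\left(I \right)} = I^{2} + 3 I$
$k = 121$ ($k = \left(\left(-1\right) \left(-7\right) + 1 \left(3 + 1\right)\right)^{2} = \left(7 + 1 \cdot 4\right)^{2} = \left(7 + 4\right)^{2} = 11^{2} = 121$)
$-2599 - k = -2599 - 121 = -2720$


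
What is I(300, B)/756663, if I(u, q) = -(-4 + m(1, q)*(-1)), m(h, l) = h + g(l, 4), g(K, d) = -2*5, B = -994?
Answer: -5/756663 ≈ -6.6080e-6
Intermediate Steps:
g(K, d) = -10
m(h, l) = -10 + h (m(h, l) = h - 10 = -10 + h)
I(u, q) = -5 (I(u, q) = -(-4 + (-10 + 1)*(-1)) = -(-4 - 9*(-1)) = -(-4 + 9) = -1*5 = -5)
I(300, B)/756663 = -5/756663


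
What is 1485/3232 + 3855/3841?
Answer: 18163245/12414112 ≈ 1.4631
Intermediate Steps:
1485/3232 + 3855/3841 = 18163245/12414112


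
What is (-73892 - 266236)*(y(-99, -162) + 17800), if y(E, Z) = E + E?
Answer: -5986933056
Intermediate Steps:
y(E, Z) = 2*E
(-73892 - 266236)*(y(-99, -162) + 17800) = (-73892 - 266236)*(2*(-99) + 17800) = -340128*(-198 + 17800) = -340128*17602 = -5986933056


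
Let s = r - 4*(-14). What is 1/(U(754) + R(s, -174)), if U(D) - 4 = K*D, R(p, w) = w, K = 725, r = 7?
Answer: 1/546480 ≈ 1.8299e-6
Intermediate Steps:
s = 63 (s = 7 - 4*(-14) = 7 + 56 = 63)
U(D) = 4 + 725*D
1/(U(754) + R(s, -174)) = 1/((4 + 725*754) - 174) = 1/((4 + 546650) - 174) = 1/(546654 - 174) = 1/546480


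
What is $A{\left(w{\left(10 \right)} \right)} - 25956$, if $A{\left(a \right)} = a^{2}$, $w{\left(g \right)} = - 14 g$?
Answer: $-6356$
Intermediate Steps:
$A{\left(w{\left(10 \right)} \right)} - 25956 = \left(\left(-14\right) 10\right)^{2} - 25956 = \left(-140\right)^{2} - 25956 = 19600 - 25956 = -6356$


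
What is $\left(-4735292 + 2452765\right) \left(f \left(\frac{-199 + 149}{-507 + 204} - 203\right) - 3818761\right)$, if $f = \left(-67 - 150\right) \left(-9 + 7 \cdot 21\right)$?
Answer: $- \frac{519934262052179}{101} \approx -5.1479 \cdot 10^{12}$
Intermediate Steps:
$f = -29946$ ($f = - 217 \left(-9 + 147\right) = \left(-217\right) 138 = -29946$)
$\left(-4735292 + 2452765\right) \left(f \left(\frac{-199 + 149}{-507 + 204} - 203\right) - 3818761\right) = \left(-4735292 + 2452765\right) \left(- 29946 \left(\frac{-199 + 149}{-507 + 204} - 203\right) - 3818761\right) = - 2282527 \left(- 29946 \left(- \frac{50}{-303} - 203\right) - 3818761\right) = - 2282527 \left(- 29946 \left(\left(-50\right) \left(- \frac{1}{303}\right) - 203\right) - 3818761\right) = - 2282527 \left(- 29946 \left(\frac{50}{303} - 203\right) - 3818761\right) = - 2282527 \left(\left(-29946\right) \left(- \frac{61459}{303}\right) - 3818761\right) = - 2282527 \left(\frac{613483738}{101} - 3818761\right) = \left(-2282527\right) \frac{227788877}{101} = - \frac{519934262052179}{101}$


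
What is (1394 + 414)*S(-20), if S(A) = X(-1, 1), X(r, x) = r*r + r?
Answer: 0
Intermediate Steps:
X(r, x) = r + r² (X(r, x) = r² + r = r + r²)
S(A) = 0 (S(A) = -(1 - 1) = -1*0 = 0)
(1394 + 414)*S(-20) = (1394 + 414)*0 = 1808*0 = 0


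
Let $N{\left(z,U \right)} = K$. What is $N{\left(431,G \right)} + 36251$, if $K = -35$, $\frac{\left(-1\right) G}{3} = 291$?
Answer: $36216$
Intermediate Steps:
$G = -873$ ($G = \left(-3\right) 291 = -873$)
$N{\left(z,U \right)} = -35$
$N{\left(431,G \right)} + 36251 = -35 + 36251 = 36216$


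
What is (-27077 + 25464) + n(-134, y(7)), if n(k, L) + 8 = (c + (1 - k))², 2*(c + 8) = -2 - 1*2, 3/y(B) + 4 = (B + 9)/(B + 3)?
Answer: 14004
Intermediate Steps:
y(B) = 3/(-4 + (9 + B)/(3 + B)) (y(B) = 3/(-4 + (B + 9)/(B + 3)) = 3/(-4 + (9 + B)/(3 + B)))
c = -10 (c = -8 + (-2 - 1*2)/2 = -8 + (-2 - 2)/2 = -8 + (½)*(-4) = -8 - 2 = -10)
n(k, L) = -8 + (-9 - k)² (n(k, L) = -8 + (-10 + (1 - k))² = -8 + (-9 - k)²)
(-27077 + 25464) + n(-134, y(7)) = (-27077 + 25464) + (-8 + (9 - 134)²) = -1613 + (-8 + (-125)²) = -1613 + (-8 + 15625) = -1613 + 15617 = 14004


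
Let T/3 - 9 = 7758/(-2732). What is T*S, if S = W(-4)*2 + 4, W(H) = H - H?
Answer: 50490/683 ≈ 73.924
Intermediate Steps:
W(H) = 0
T = 25245/1366 (T = 27 + 3*(7758/(-2732)) = 27 + 3*(7758*(-1/2732)) = 27 + 3*(-3879/1366) = 27 - 11637/1366 = 25245/1366 ≈ 18.481)
S = 4 (S = 0*2 + 4 = 0 + 4 = 4)
T*S = (25245/1366)*4 = 50490/683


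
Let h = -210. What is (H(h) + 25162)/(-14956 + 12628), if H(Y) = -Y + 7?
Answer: -25379/2328 ≈ -10.902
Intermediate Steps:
H(Y) = 7 - Y
(H(h) + 25162)/(-14956 + 12628) = ((7 - 1*(-210)) + 25162)/(-14956 + 12628) = ((7 + 210) + 25162)/(-2328) = (217 + 25162)*(-1/2328) = 25379*(-1/2328) = -25379/2328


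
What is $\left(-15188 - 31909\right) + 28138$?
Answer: $-18959$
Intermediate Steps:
$\left(-15188 - 31909\right) + 28138 = -47097 + 28138 = -18959$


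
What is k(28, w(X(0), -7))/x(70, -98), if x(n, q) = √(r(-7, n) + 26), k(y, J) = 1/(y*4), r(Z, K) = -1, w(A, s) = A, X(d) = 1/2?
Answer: 1/560 ≈ 0.0017857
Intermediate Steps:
X(d) = ½
k(y, J) = 1/(4*y)
x(n, q) = 5 (x(n, q) = √(-1 + 26) = √25 = 5)
k(28, w(X(0), -7))/x(70, -98) = ((¼)/28)/5 = ((¼)*(1/28))*(⅕) = (1/112)*(⅕) = 1/560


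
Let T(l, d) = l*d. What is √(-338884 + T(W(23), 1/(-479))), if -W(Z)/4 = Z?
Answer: 4*I*√4859614986/479 ≈ 582.14*I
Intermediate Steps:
W(Z) = -4*Z
T(l, d) = d*l
√(-338884 + T(W(23), 1/(-479))) = √(-338884 + (-4*23)/(-479)) = √(-338884 - 1/479*(-92)) = √(-338884 + 92/479) = √(-162325344/479) = 4*I*√4859614986/479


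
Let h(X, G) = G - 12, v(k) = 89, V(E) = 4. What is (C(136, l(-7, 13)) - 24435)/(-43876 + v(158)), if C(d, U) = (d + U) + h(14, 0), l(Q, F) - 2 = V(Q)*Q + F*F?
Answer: 24168/43787 ≈ 0.55194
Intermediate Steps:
l(Q, F) = 2 + F² + 4*Q (l(Q, F) = 2 + (4*Q + F*F) = 2 + (4*Q + F²) = 2 + (F² + 4*Q) = 2 + F² + 4*Q)
h(X, G) = -12 + G
C(d, U) = -12 + U + d (C(d, U) = (d + U) + (-12 + 0) = (U + d) - 12 = -12 + U + d)
(C(136, l(-7, 13)) - 24435)/(-43876 + v(158)) = ((-12 + (2 + 13² + 4*(-7)) + 136) - 24435)/(-43876 + 89) = ((-12 + (2 + 169 - 28) + 136) - 24435)/(-43787) = ((-12 + 143 + 136) - 24435)*(-1/43787) = (267 - 24435)*(-1/43787) = -24168*(-1/43787) = 24168/43787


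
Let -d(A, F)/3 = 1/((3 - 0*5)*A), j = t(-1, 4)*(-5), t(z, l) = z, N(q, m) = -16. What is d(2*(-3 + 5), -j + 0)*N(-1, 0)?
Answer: 4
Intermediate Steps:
j = 5 (j = -1*(-5) = 5)
d(A, F) = -1/A (d(A, F) = -3*1/(A*(3 - 0*5)) = -3*1/(A*(3 - 1*0)) = -3*1/(A*(3 + 0)) = -3*1/(3*A) = -1/A)
d(2*(-3 + 5), -j + 0)*N(-1, 0) = -1/(2*(-3 + 5))*(-16) = -1/(2*2)*(-16) = -1/4*(-16) = -1*¼*(-16) = -¼*(-16) = 4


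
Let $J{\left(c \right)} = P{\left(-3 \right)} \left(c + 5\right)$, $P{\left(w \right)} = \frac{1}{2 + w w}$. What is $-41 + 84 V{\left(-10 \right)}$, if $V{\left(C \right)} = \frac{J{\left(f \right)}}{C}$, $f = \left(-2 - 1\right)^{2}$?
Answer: $- \frac{2843}{55} \approx -51.691$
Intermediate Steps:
$P{\left(w \right)} = \frac{1}{2 + w^{2}}$
$f = 9$ ($f = \left(-3\right)^{2} = 9$)
$J{\left(c \right)} = \frac{5}{11} + \frac{c}{11}$ ($J{\left(c \right)} = \frac{c + 5}{2 + \left(-3\right)^{2}} = \frac{5 + c}{2 + 9} = \frac{5 + c}{11} = \frac{5}{11} + \frac{c}{11}$)
$V{\left(C \right)} = \frac{14}{11 C}$ ($V{\left(C \right)} = \frac{\frac{5}{11} + \frac{1}{11} \cdot 9}{C} = \frac{\frac{5}{11} + \frac{9}{11}}{C} = \frac{14}{11 C}$)
$-41 + 84 V{\left(-10 \right)} = -41 + 84 \frac{14}{11 \left(-10\right)} = -41 + 84 \cdot \frac{14}{11} \left(- \frac{1}{10}\right) = -41 + 84 \left(- \frac{7}{55}\right) = -41 - \frac{588}{55} = - \frac{2843}{55}$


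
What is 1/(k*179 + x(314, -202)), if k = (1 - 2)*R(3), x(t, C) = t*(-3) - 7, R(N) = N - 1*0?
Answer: -1/1486 ≈ -0.00067295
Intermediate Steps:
R(N) = N (R(N) = N + 0 = N)
x(t, C) = -7 - 3*t (x(t, C) = -3*t - 7 = -7 - 3*t)
k = -3 (k = (1 - 2)*3 = -1*3 = -3)
1/(k*179 + x(314, -202)) = 1/(-3*179 + (-7 - 3*314)) = 1/(-537 + (-7 - 942)) = 1/(-537 - 949) = 1/(-1486) = -1/1486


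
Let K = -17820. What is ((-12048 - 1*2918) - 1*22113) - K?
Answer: -19259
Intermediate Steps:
((-12048 - 1*2918) - 1*22113) - K = ((-12048 - 1*2918) - 1*22113) - 1*(-17820) = ((-12048 - 2918) - 22113) + 17820 = (-14966 - 22113) + 17820 = -37079 + 17820 = -19259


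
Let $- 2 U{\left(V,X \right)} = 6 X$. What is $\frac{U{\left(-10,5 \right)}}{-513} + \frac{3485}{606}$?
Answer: $\frac{199655}{34542} \approx 5.7801$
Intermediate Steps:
$U{\left(V,X \right)} = - 3 X$ ($U{\left(V,X \right)} = - \frac{6 X}{2} = - 3 X$)
$\frac{U{\left(-10,5 \right)}}{-513} + \frac{3485}{606} = \frac{\left(-3\right) 5}{-513} + \frac{3485}{606} = \left(-15\right) \left(- \frac{1}{513}\right) + 3485 \cdot \frac{1}{606} = \frac{5}{171} + \frac{3485}{606} = \frac{199655}{34542}$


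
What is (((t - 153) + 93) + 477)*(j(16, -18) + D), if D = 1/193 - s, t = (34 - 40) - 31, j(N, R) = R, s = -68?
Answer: 3667380/193 ≈ 19002.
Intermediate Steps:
t = -37 (t = -6 - 31 = -37)
D = 13125/193 (D = 1/193 - 1*(-68) = 1/193 + 68 = 13125/193 ≈ 68.005)
(((t - 153) + 93) + 477)*(j(16, -18) + D) = (((-37 - 153) + 93) + 477)*(-18 + 13125/193) = ((-190 + 93) + 477)*(9651/193) = (-97 + 477)*(9651/193) = 380*(9651/193) = 3667380/193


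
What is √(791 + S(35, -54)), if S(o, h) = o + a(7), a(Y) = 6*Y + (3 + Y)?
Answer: √878 ≈ 29.631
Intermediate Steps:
a(Y) = 3 + 7*Y
S(o, h) = 52 + o (S(o, h) = o + (3 + 7*7) = o + (3 + 49) = o + 52 = 52 + o)
√(791 + S(35, -54)) = √(791 + (52 + 35)) = √(791 + 87) = √878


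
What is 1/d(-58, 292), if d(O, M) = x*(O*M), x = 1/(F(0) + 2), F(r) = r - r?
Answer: -1/8468 ≈ -0.00011809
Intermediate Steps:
F(r) = 0
x = ½ (x = 1/(0 + 2) = 1/2 = ½ ≈ 0.50000)
d(O, M) = M*O/2 (d(O, M) = (O*M)/2 = (M*O)/2 = M*O/2)
1/d(-58, 292) = 1/((½)*292*(-58)) = 1/(-8468) = -1/8468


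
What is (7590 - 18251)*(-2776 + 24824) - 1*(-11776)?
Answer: -235041952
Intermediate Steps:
(7590 - 18251)*(-2776 + 24824) - 1*(-11776) = -10661*22048 + 11776 = -235053728 + 11776 = -235041952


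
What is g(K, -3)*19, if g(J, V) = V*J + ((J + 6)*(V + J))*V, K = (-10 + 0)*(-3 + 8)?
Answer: -130074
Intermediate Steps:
K = -50 (K = -10*5 = -50)
g(J, V) = J*V + V*(6 + J)*(J + V) (g(J, V) = J*V + ((6 + J)*(J + V))*V = J*V + V*(6 + J)*(J + V))
g(K, -3)*19 = -3*((-50)² + 6*(-3) + 7*(-50) - 50*(-3))*19 = -3*(2500 - 18 - 350 + 150)*19 = -3*2282*19 = -6846*19 = -130074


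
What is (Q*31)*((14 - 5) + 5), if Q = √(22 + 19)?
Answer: 434*√41 ≈ 2779.0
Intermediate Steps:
Q = √41 ≈ 6.4031
(Q*31)*((14 - 5) + 5) = (√41*31)*((14 - 5) + 5) = (31*√41)*(9 + 5) = (31*√41)*14 = 434*√41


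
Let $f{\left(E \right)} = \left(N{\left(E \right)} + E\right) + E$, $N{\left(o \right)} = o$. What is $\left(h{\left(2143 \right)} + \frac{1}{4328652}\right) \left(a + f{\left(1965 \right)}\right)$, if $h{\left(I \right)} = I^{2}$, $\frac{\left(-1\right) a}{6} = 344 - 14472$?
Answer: $\frac{600766690556743529}{1442884} \approx 4.1637 \cdot 10^{11}$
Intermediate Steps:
$f{\left(E \right)} = 3 E$ ($f{\left(E \right)} = \left(E + E\right) + E = 2 E + E = 3 E$)
$a = 84768$ ($a = - 6 \left(344 - 14472\right) = \left(-6\right) \left(-14128\right) = 84768$)
$\left(h{\left(2143 \right)} + \frac{1}{4328652}\right) \left(a + f{\left(1965 \right)}\right) = \left(2143^{2} + \frac{1}{4328652}\right) \left(84768 + 3 \cdot 1965\right) = \left(4592449 + \frac{1}{4328652}\right) \left(84768 + 5895\right) = \frac{19879113548749}{4328652} \cdot 90663 = \frac{600766690556743529}{1442884}$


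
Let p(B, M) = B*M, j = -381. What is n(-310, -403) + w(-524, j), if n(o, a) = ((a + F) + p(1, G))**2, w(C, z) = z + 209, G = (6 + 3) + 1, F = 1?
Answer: 153492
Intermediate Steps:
G = 10 (G = 9 + 1 = 10)
w(C, z) = 209 + z
n(o, a) = (11 + a)**2 (n(o, a) = ((a + 1) + 1*10)**2 = ((1 + a) + 10)**2 = (11 + a)**2)
n(-310, -403) + w(-524, j) = (11 - 403)**2 + (209 - 381) = (-392)**2 - 172 = 153664 - 172 = 153492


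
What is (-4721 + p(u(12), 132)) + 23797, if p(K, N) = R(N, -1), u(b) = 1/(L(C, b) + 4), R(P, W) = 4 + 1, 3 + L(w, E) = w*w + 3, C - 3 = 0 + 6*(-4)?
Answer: 19081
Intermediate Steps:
C = -21 (C = 3 + (0 + 6*(-4)) = 3 + (0 - 24) = 3 - 24 = -21)
L(w, E) = w² (L(w, E) = -3 + (w*w + 3) = -3 + (w² + 3) = -3 + (3 + w²) = w²)
R(P, W) = 5
u(b) = 1/445 (u(b) = 1/((-21)² + 4) = 1/(441 + 4) = 1/445)
p(K, N) = 5
(-4721 + p(u(12), 132)) + 23797 = (-4721 + 5) + 23797 = -4716 + 23797 = 19081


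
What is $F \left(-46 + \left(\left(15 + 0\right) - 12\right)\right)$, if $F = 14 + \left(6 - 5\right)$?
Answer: $-645$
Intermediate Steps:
$F = 15$ ($F = 14 + \left(6 - 5\right) = 14 + 1 = 15$)
$F \left(-46 + \left(\left(15 + 0\right) - 12\right)\right) = 15 \left(-46 + \left(\left(15 + 0\right) - 12\right)\right) = 15 \left(-46 + \left(15 - 12\right)\right) = 15 \left(-46 + 3\right) = 15 \left(-43\right) = -645$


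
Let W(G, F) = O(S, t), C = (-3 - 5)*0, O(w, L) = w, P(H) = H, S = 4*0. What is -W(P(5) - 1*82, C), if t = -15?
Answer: 0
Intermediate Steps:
S = 0
C = 0 (C = -8*0 = 0)
W(G, F) = 0
-W(P(5) - 1*82, C) = -1*0 = 0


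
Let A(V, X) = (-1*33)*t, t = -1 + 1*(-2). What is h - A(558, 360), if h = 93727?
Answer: 93628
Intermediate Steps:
t = -3 (t = -1 - 2 = -3)
A(V, X) = 99 (A(V, X) = -1*33*(-3) = -33*(-3) = 99)
h - A(558, 360) = 93727 - 1*99 = 93727 - 99 = 93628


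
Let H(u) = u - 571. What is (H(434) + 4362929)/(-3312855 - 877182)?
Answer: -1454264/1396679 ≈ -1.0412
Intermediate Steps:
H(u) = -571 + u
(H(434) + 4362929)/(-3312855 - 877182) = ((-571 + 434) + 4362929)/(-3312855 - 877182) = (-137 + 4362929)/(-4190037) = 4362792*(-1/4190037) = -1454264/1396679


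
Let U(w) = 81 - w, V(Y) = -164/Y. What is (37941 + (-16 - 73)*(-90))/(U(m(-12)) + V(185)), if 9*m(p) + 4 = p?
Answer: 76508415/136349 ≈ 561.12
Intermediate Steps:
m(p) = -4/9 + p/9
(37941 + (-16 - 73)*(-90))/(U(m(-12)) + V(185)) = (37941 + (-16 - 73)*(-90))/((81 - (-4/9 + (1/9)*(-12))) - 164/185) = (37941 - 89*(-90))/((81 - (-4/9 - 4/3)) - 164*1/185) = (37941 + 8010)/((81 - 1*(-16/9)) - 164/185) = 45951/((81 + 16/9) - 164/185) = 45951/(745/9 - 164/185) = 45951/(136349/1665) = 45951*(1665/136349) = 76508415/136349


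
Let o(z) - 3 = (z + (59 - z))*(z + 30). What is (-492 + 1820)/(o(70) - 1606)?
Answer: 1328/4297 ≈ 0.30905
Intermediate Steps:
o(z) = 1773 + 59*z (o(z) = 3 + (z + (59 - z))*(z + 30) = 3 + 59*(30 + z) = 3 + (1770 + 59*z) = 1773 + 59*z)
(-492 + 1820)/(o(70) - 1606) = (-492 + 1820)/((1773 + 59*70) - 1606) = 1328/((1773 + 4130) - 1606) = 1328/(5903 - 1606) = 1328/4297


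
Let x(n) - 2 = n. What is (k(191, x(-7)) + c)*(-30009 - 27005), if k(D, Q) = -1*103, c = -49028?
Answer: 2801154834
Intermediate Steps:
x(n) = 2 + n
k(D, Q) = -103
(k(191, x(-7)) + c)*(-30009 - 27005) = (-103 - 49028)*(-30009 - 27005) = -49131*(-57014) = 2801154834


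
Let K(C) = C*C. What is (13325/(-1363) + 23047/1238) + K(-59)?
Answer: 5888735225/1687394 ≈ 3489.8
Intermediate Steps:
K(C) = C**2
(13325/(-1363) + 23047/1238) + K(-59) = (13325/(-1363) + 23047/1238) + (-59)**2 = (13325*(-1/1363) + 23047*(1/1238)) + 3481 = (-13325/1363 + 23047/1238) + 3481 = 14916711/1687394 + 3481 = 5888735225/1687394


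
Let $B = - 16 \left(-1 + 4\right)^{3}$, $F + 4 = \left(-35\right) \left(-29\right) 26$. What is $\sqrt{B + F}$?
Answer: $\sqrt{25954} \approx 161.1$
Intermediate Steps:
$F = 26386$ ($F = -4 + \left(-35\right) \left(-29\right) 26 = -4 + 1015 \cdot 26 = -4 + 26390 = 26386$)
$B = -432$ ($B = - 16 \cdot 3^{3} = \left(-16\right) 27 = -432$)
$\sqrt{B + F} = \sqrt{-432 + 26386} = \sqrt{25954}$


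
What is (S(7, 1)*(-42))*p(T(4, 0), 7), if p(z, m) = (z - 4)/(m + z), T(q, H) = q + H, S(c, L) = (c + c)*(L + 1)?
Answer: 0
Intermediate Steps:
S(c, L) = 2*c*(1 + L) (S(c, L) = (2*c)*(1 + L) = 2*c*(1 + L))
T(q, H) = H + q
p(z, m) = (-4 + z)/(m + z)
(S(7, 1)*(-42))*p(T(4, 0), 7) = ((2*7*(1 + 1))*(-42))*((-4 + (0 + 4))/(7 + (0 + 4))) = ((2*7*2)*(-42))*((-4 + 4)/(7 + 4)) = (28*(-42))*(0/11) = -1176*0/11 = -1176*0 = 0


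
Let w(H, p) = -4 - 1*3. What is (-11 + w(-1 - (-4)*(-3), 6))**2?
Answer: 324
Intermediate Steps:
w(H, p) = -7 (w(H, p) = -4 - 3 = -7)
(-11 + w(-1 - (-4)*(-3), 6))**2 = (-11 - 7)**2 = (-18)**2 = 324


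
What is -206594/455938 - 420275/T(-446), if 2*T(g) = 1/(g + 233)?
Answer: 40814919945053/227969 ≈ 1.7904e+8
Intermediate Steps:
T(g) = 1/(2*(233 + g)) (T(g) = 1/(2*(g + 233)) = 1/(2*(233 + g)))
-206594/455938 - 420275/T(-446) = -206594/455938 - 420275/(1/(2*(233 - 446))) = -206594*1/455938 - 420275/((1/2)/(-213)) = -103297/227969 - 420275/((1/2)*(-1/213)) = -103297/227969 - 420275/(-1/426) = -103297/227969 - 420275*(-426) = -103297/227969 + 179037150 = 40814919945053/227969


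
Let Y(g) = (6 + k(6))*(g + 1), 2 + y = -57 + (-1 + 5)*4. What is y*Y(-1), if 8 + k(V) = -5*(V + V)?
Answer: 0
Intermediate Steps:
k(V) = -8 - 10*V (k(V) = -8 - 5*(V + V) = -8 - 10*V)
y = -43 (y = -2 + (-57 + (-1 + 5)*4) = -2 + (-57 + 4*4) = -2 + (-57 + 16) = -2 - 41 = -43)
Y(g) = -62 - 62*g (Y(g) = (6 + (-8 - 10*6))*(g + 1) = (6 + (-8 - 60))*(1 + g) = (6 - 68)*(1 + g) = -62*(1 + g) = -62 - 62*g)
y*Y(-1) = -43*(-62 - 62*(-1)) = -43*(-62 + 62) = -43*0 = 0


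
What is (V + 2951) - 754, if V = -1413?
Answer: 784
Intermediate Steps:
(V + 2951) - 754 = (-1413 + 2951) - 754 = 1538 - 754 = 784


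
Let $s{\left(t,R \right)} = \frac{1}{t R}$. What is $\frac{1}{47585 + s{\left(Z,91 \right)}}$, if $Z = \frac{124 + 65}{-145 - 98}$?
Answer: $\frac{637}{30311636} \approx 2.1015 \cdot 10^{-5}$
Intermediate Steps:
$Z = - \frac{7}{9}$ ($Z = \frac{189}{-243} = 189 \left(- \frac{1}{243}\right) = - \frac{7}{9} \approx -0.77778$)
$s{\left(t,R \right)} = \frac{1}{R t}$
$\frac{1}{47585 + s{\left(Z,91 \right)}} = \frac{1}{47585 + \frac{1}{91 \left(- \frac{7}{9}\right)}} = \frac{1}{47585 + \frac{1}{91} \left(- \frac{9}{7}\right)} = \frac{1}{47585 - \frac{9}{637}} = \frac{1}{\frac{30311636}{637}} = \frac{637}{30311636}$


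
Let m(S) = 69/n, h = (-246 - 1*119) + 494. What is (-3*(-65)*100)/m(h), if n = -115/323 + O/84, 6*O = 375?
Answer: 34214375/312018 ≈ 109.66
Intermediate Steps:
O = 125/2 (O = (⅙)*375 = 125/2 ≈ 62.500)
h = 129 (h = (-246 - 119) + 494 = -365 + 494 = 129)
n = 21055/54264 (n = -115/323 + (125/2)/84 = -115*1/323 + (125/2)*(1/84) = -115/323 + 125/168 = 21055/54264 ≈ 0.38801)
m(S) = 3744216/21055 (m(S) = 69/(21055/54264) = 69*(54264/21055) = 3744216/21055)
(-3*(-65)*100)/m(h) = (-3*(-65)*100)/(3744216/21055) = (195*100)*(21055/3744216) = 19500*(21055/3744216) = 34214375/312018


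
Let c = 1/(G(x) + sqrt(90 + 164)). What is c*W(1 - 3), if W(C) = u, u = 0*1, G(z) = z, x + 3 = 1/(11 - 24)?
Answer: 0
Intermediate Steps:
x = -40/13 (x = -3 + 1/(11 - 24) = -3 + 1/(-13) = -3 - 1/13 = -40/13 ≈ -3.0769)
c = 1/(-40/13 + sqrt(254)) (c = 1/(-40/13 + sqrt(90 + 164)) = 1/(-40/13 + sqrt(254)) ≈ 0.077758)
u = 0
W(C) = 0
c*W(1 - 3) = (260/20663 + 169*sqrt(254)/41326)*0 = 0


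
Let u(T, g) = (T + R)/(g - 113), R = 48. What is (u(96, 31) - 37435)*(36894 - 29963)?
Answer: -10638440417/41 ≈ -2.5947e+8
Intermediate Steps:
u(T, g) = (48 + T)/(-113 + g) (u(T, g) = (T + 48)/(g - 113) = (48 + T)/(-113 + g))
(u(96, 31) - 37435)*(36894 - 29963) = ((48 + 96)/(-113 + 31) - 37435)*(36894 - 29963) = (144/(-82) - 37435)*6931 = (-1/82*144 - 37435)*6931 = (-72/41 - 37435)*6931 = -1534907/41*6931 = -10638440417/41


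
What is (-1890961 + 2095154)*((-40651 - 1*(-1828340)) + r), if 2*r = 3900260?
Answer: 763236475067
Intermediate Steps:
r = 1950130 (r = (½)*3900260 = 1950130)
(-1890961 + 2095154)*((-40651 - 1*(-1828340)) + r) = (-1890961 + 2095154)*((-40651 - 1*(-1828340)) + 1950130) = 204193*((-40651 + 1828340) + 1950130) = 204193*(1787689 + 1950130) = 204193*3737819 = 763236475067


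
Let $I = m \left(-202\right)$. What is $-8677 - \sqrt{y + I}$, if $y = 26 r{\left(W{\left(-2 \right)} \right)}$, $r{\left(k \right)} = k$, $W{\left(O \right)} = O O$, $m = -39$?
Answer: $-8677 - \sqrt{7982} \approx -8766.3$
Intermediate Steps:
$W{\left(O \right)} = O^{2}$
$I = 7878$ ($I = \left(-39\right) \left(-202\right) = 7878$)
$y = 104$ ($y = 26 \left(-2\right)^{2} = 26 \cdot 4 = 104$)
$-8677 - \sqrt{y + I} = -8677 - \sqrt{104 + 7878} = -8677 - \sqrt{7982}$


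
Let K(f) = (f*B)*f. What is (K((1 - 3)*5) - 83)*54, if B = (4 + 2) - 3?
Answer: 11718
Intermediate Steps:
B = 3 (B = 6 - 3 = 3)
K(f) = 3*f² (K(f) = (f*3)*f = (3*f)*f = 3*f²)
(K((1 - 3)*5) - 83)*54 = (3*((1 - 3)*5)² - 83)*54 = (3*(-2*5)² - 83)*54 = (3*(-10)² - 83)*54 = (3*100 - 83)*54 = (300 - 83)*54 = 217*54 = 11718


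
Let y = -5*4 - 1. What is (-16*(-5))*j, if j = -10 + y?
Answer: -2480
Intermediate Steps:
y = -21 (y = -20 - 1 = -21)
j = -31 (j = -10 - 21 = -31)
(-16*(-5))*j = -16*(-5)*(-31) = 80*(-31) = -2480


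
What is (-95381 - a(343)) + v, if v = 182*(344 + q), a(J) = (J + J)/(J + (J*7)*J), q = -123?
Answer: -66245960/1201 ≈ -55159.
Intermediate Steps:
a(J) = 2*J/(J + 7*J²) (a(J) = (2*J)/(J + (7*J)*J) = (2*J)/(J + 7*J²) = 2*J/(J + 7*J²))
v = 40222 (v = 182*(344 - 123) = 182*221 = 40222)
(-95381 - a(343)) + v = (-95381 - 2/(1 + 7*343)) + 40222 = (-95381 - 2/(1 + 2401)) + 40222 = (-95381 - 2/2402) + 40222 = (-95381 - 1*1/1201) + 40222 = (-95381 - 1/1201) + 40222 = -114552582/1201 + 40222 = -66245960/1201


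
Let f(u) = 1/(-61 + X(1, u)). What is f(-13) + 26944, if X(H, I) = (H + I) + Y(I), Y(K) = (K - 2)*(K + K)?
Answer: 8541249/317 ≈ 26944.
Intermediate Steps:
Y(K) = 2*K*(-2 + K) (Y(K) = (-2 + K)*(2*K) = 2*K*(-2 + K))
X(H, I) = H + I + 2*I*(-2 + I) (X(H, I) = (H + I) + 2*I*(-2 + I) = H + I + 2*I*(-2 + I))
f(u) = 1/(-60 + u + 2*u*(-2 + u)) (f(u) = 1/(-61 + (1 + u + 2*u*(-2 + u))) = 1/(-60 + u + 2*u*(-2 + u)))
f(-13) + 26944 = 1/(-60 - 13 + 2*(-13)*(-2 - 13)) + 26944 = 1/(-60 - 13 + 2*(-13)*(-15)) + 26944 = 1/(-60 - 13 + 390) + 26944 = 1/317 + 26944 = 8541249/317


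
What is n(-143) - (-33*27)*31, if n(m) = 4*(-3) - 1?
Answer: 27608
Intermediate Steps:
n(m) = -13 (n(m) = -12 - 1 = -13)
n(-143) - (-33*27)*31 = -13 - (-33*27)*31 = -13 - (-891)*31 = -13 - 1*(-27621) = -13 + 27621 = 27608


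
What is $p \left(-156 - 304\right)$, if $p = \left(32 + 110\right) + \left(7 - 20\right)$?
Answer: $-59340$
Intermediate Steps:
$p = 129$ ($p = 142 + \left(7 - 20\right) = 142 - 13 = 129$)
$p \left(-156 - 304\right) = 129 \left(-156 - 304\right) = 129 \left(-460\right) = -59340$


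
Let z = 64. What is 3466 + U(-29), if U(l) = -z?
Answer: 3402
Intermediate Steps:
U(l) = -64 (U(l) = -1*64 = -64)
3466 + U(-29) = 3466 - 64 = 3402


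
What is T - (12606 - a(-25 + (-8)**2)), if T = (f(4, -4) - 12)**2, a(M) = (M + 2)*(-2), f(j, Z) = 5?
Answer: -12639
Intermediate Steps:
a(M) = -4 - 2*M (a(M) = (2 + M)*(-2) = -4 - 2*M)
T = 49 (T = (5 - 12)**2 = (-7)**2 = 49)
T - (12606 - a(-25 + (-8)**2)) = 49 - (12606 - (-4 - 2*(-25 + (-8)**2))) = 49 - (12606 - (-4 - 2*(-25 + 64))) = 49 - (12606 - (-4 - 2*39)) = 49 - (12606 - (-4 - 78)) = 49 - (12606 - 1*(-82)) = 49 - (12606 + 82) = 49 - 1*12688 = 49 - 12688 = -12639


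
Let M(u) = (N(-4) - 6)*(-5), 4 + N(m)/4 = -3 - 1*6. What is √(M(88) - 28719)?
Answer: I*√28429 ≈ 168.61*I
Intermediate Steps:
N(m) = -52 (N(m) = -16 + 4*(-3 - 1*6) = -16 + 4*(-3 - 6) = -16 + 4*(-9) = -16 - 36 = -52)
M(u) = 290 (M(u) = (-52 - 6)*(-5) = -58*(-5) = 290)
√(M(88) - 28719) = √(290 - 28719) = √(-28429) = I*√28429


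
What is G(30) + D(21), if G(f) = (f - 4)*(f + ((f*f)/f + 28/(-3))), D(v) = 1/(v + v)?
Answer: 18443/14 ≈ 1317.4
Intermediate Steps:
D(v) = 1/(2*v)
G(f) = (-4 + f)*(-28/3 + 2*f) (G(f) = (-4 + f)*(f + (f²/f + 28*(-⅓))) = (-4 + f)*(f + (f - 28/3)) = (-4 + f)*(f + (-28/3 + f)) = (-4 + f)*(-28/3 + 2*f))
G(30) + D(21) = (112/3 + 2*30² - 52/3*30) + (½)/21 = (112/3 + 2*900 - 520) + (½)*(1/21) = (112/3 + 1800 - 520) + 1/42 = 3952/3 + 1/42 = 18443/14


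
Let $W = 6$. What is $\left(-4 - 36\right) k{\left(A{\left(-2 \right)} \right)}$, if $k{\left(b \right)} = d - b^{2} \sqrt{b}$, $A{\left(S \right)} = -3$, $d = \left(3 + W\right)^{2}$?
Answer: $-3240 + 360 i \sqrt{3} \approx -3240.0 + 623.54 i$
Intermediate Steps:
$d = 81$ ($d = \left(3 + 6\right)^{2} = 9^{2} = 81$)
$k{\left(b \right)} = 81 - b^{\frac{5}{2}}$ ($k{\left(b \right)} = 81 - b^{2} \sqrt{b} = 81 - b^{\frac{5}{2}}$)
$\left(-4 - 36\right) k{\left(A{\left(-2 \right)} \right)} = \left(-4 - 36\right) \left(81 - \left(-3\right)^{\frac{5}{2}}\right) = - 40 \left(81 - 9 i \sqrt{3}\right) = -3240 + 360 i \sqrt{3}$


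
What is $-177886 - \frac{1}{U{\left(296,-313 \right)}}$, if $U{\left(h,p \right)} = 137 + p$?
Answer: $- \frac{31307935}{176} \approx -1.7789 \cdot 10^{5}$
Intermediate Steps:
$-177886 - \frac{1}{U{\left(296,-313 \right)}} = -177886 - \frac{1}{137 - 313} = -177886 - \frac{1}{-176} = -177886 - - \frac{1}{176} = -177886 + \frac{1}{176} = - \frac{31307935}{176}$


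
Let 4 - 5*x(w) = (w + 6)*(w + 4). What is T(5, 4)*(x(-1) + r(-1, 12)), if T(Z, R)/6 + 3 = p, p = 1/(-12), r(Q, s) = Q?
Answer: 296/5 ≈ 59.200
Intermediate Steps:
p = -1/12 ≈ -0.083333
T(Z, R) = -37/2 (T(Z, R) = -18 + 6*(-1/12) = -18 - ½ = -37/2)
x(w) = ⅘ - (4 + w)*(6 + w)/5 (x(w) = ⅘ - (w + 6)*(w + 4)/5 = ⅘ - (6 + w)*(4 + w)/5 = ⅘ - (4 + w)*(6 + w)/5)
T(5, 4)*(x(-1) + r(-1, 12)) = -37*((-4 - 2*(-1) - ⅕*(-1)²) - 1)/2 = -37*((-4 + 2 - ⅕*1) - 1)/2 = -37*((-4 + 2 - ⅕) - 1)/2 = -37*(-11/5 - 1)/2 = -37/2*(-16/5) = 296/5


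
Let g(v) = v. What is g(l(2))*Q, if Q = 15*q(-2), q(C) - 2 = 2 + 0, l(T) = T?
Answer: 120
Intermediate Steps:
q(C) = 4 (q(C) = 2 + (2 + 0) = 2 + 2 = 4)
Q = 60 (Q = 15*4 = 60)
g(l(2))*Q = 2*60 = 120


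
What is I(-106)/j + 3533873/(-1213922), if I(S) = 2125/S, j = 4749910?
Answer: -177927392193583/61119814618412 ≈ -2.9111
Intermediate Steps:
I(-106)/j + 3533873/(-1213922) = (2125/(-106))/4749910 + 3533873/(-1213922) = (2125*(-1/106))*(1/4749910) + 3533873*(-1/1213922) = -2125/106*1/4749910 - 3533873/1213922 = -425/100698092 - 3533873/1213922 = -177927392193583/61119814618412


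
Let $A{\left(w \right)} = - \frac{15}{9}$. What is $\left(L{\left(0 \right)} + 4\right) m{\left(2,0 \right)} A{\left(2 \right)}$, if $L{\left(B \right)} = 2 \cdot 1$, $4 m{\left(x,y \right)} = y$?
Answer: $0$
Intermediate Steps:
$m{\left(x,y \right)} = \frac{y}{4}$
$L{\left(B \right)} = 2$
$A{\left(w \right)} = - \frac{5}{3}$ ($A{\left(w \right)} = \left(-15\right) \frac{1}{9} = - \frac{5}{3}$)
$\left(L{\left(0 \right)} + 4\right) m{\left(2,0 \right)} A{\left(2 \right)} = \left(2 + 4\right) \frac{1}{4} \cdot 0 \left(- \frac{5}{3}\right) = 6 \cdot 0 \left(- \frac{5}{3}\right) = 0 \left(- \frac{5}{3}\right) = 0$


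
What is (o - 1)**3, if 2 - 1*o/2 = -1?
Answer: 125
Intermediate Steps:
o = 6 (o = 4 - 2*(-1) = 4 + 2 = 6)
(o - 1)**3 = (6 - 1)**3 = 5**3 = 125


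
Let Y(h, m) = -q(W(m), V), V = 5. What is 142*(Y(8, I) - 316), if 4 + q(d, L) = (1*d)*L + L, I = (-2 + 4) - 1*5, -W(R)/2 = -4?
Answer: -50694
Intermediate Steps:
W(R) = 8 (W(R) = -2*(-4) = 8)
I = -3 (I = 2 - 5 = -3)
q(d, L) = -4 + L + L*d (q(d, L) = -4 + ((1*d)*L + L) = -4 + (d*L + L) = -4 + (L*d + L) = -4 + (L + L*d) = -4 + L + L*d)
Y(h, m) = -41 (Y(h, m) = -(-4 + 5 + 5*8) = -(-4 + 5 + 40) = -1*41 = -41)
142*(Y(8, I) - 316) = 142*(-41 - 316) = 142*(-357) = -50694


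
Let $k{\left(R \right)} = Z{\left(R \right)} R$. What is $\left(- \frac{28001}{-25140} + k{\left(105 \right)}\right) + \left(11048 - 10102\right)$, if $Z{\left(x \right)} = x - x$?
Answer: $\frac{23810441}{25140} \approx 947.11$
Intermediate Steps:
$Z{\left(x \right)} = 0$
$k{\left(R \right)} = 0$ ($k{\left(R \right)} = 0 R = 0$)
$\left(- \frac{28001}{-25140} + k{\left(105 \right)}\right) + \left(11048 - 10102\right) = \left(- \frac{28001}{-25140} + 0\right) + \left(11048 - 10102\right) = \left(\left(-28001\right) \left(- \frac{1}{25140}\right) + 0\right) + \left(11048 - 10102\right) = \left(\frac{28001}{25140} + 0\right) + 946 = \frac{28001}{25140} + 946 = \frac{23810441}{25140}$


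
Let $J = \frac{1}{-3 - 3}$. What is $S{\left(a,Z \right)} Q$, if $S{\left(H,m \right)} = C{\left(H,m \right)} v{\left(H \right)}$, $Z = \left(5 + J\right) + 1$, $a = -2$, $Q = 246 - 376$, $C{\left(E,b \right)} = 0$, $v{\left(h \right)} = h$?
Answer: $0$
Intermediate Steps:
$Q = -130$
$J = - \frac{1}{6}$ ($J = \frac{1}{-6} = - \frac{1}{6} \approx -0.16667$)
$Z = \frac{35}{6}$ ($Z = \left(5 - \frac{1}{6}\right) + 1 = \frac{29}{6} + 1 = \frac{35}{6} \approx 5.8333$)
$S{\left(H,m \right)} = 0$ ($S{\left(H,m \right)} = 0 H = 0$)
$S{\left(a,Z \right)} Q = 0 \left(-130\right) = 0$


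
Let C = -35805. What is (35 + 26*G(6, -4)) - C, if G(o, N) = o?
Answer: 35996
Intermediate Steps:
(35 + 26*G(6, -4)) - C = (35 + 26*6) - 1*(-35805) = (35 + 156) + 35805 = 191 + 35805 = 35996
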